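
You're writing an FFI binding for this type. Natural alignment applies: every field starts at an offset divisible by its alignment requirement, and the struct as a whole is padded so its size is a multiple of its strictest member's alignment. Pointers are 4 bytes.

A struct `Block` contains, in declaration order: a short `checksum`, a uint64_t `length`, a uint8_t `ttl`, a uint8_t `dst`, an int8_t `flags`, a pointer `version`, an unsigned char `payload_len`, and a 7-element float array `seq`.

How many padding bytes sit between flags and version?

1

checksum at 0 (size 2, align 2) → ends 2
pad 6 to align 8 for length
length at 8 (size 8, align 8) → ends 16
ttl at 16 (size 1, align 1) → ends 17
dst at 17 (size 1, align 1) → ends 18
flags at 18 (size 1, align 1) → ends 19
pad 1 to align 4 for version
version at 20 (size 4, align 4) → ends 24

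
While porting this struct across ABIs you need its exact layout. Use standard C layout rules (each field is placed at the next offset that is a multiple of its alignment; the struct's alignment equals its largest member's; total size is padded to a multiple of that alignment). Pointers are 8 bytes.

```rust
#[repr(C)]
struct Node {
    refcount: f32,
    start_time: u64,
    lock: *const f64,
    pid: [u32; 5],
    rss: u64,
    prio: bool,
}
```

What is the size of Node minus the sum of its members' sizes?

0..4  refcount  (4B, 4-aligned)
4..8  -- padding (4B)
8..16  start_time  (8B, 8-aligned)
16..24  lock  (8B, 8-aligned)
24..44  pid  (20B, 4-aligned)
44..48  -- padding (4B)
48..56  rss  (8B, 8-aligned)
56..57  prio  (1B, 1-aligned)
57..64  -- tail padding (7B)
sizeof = 64, alignof = 8
data bytes 49, size 64 → padding 15

15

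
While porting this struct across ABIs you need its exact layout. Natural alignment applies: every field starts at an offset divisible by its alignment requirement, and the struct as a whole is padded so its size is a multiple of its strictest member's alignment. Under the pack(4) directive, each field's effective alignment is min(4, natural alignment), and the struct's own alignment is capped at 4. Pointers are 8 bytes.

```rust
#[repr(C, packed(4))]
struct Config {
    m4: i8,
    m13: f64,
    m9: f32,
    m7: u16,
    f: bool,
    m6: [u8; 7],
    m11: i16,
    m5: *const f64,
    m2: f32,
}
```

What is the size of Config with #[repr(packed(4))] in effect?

40

m4 at 0 (size 1, align 1) → ends 1
pad 3 to align 4 for m13
m13 at 4 (size 8, align 4) → ends 12
m9 at 12 (size 4, align 4) → ends 16
m7 at 16 (size 2, align 2) → ends 18
f at 18 (size 1, align 1) → ends 19
m6 at 19 (size 7, align 1) → ends 26
m11 at 26 (size 2, align 2) → ends 28
m5 at 28 (size 8, align 4) → ends 36
m2 at 36 (size 4, align 4) → ends 40
total 40 bytes, alignment 4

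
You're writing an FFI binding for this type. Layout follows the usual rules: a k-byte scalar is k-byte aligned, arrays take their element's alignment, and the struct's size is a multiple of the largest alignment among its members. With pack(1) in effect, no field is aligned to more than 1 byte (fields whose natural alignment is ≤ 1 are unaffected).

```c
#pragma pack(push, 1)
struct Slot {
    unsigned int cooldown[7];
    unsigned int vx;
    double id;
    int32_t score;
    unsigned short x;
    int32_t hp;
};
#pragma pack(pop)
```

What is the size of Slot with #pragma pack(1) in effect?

50

0..28  cooldown  (28B, 1-aligned)
28..32  vx  (4B, 1-aligned)
32..40  id  (8B, 1-aligned)
40..44  score  (4B, 1-aligned)
44..46  x  (2B, 1-aligned)
46..50  hp  (4B, 1-aligned)
sizeof = 50, alignof = 1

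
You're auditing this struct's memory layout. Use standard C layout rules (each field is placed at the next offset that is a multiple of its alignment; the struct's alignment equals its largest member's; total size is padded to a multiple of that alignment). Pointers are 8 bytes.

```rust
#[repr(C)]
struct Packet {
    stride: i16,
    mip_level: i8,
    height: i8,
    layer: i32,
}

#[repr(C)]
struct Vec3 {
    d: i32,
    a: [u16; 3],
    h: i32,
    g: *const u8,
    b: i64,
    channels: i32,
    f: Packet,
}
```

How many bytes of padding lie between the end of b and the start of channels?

0

Packet: 0..2  stride  (2B, 2-aligned); 2..3  mip_level  (1B, 1-aligned); 3..4  height  (1B, 1-aligned); 4..8  layer  (4B, 4-aligned); sizeof = 8, alignof = 4
0..4  d  (4B, 4-aligned)
4..10  a  (6B, 2-aligned)
10..12  -- padding (2B)
12..16  h  (4B, 4-aligned)
16..24  g  (8B, 8-aligned)
24..32  b  (8B, 8-aligned)
32..36  channels  (4B, 4-aligned)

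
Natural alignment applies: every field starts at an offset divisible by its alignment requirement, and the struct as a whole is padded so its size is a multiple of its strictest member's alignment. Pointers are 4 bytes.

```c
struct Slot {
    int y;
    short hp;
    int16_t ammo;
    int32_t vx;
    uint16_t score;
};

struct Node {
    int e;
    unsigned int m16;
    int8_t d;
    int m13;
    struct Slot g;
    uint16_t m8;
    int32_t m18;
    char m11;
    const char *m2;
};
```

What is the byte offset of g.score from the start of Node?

Slot: @0: y [4B, align 4] → 4; @4: hp [2B, align 2] → 6; @6: ammo [2B, align 2] → 8; @8: vx [4B, align 4] → 12; @12: score [2B, align 2] → 14; +2 tail pad (align 4); size 16, align 4
@0: e [4B, align 4] → 4
@4: m16 [4B, align 4] → 8
@8: d [1B, align 1] → 9
+3 pad (align 4)
@12: m13 [4B, align 4] → 16
@16: g [16B, align 4] → 32
within Slot: score at 12
16 + 12 = 28

28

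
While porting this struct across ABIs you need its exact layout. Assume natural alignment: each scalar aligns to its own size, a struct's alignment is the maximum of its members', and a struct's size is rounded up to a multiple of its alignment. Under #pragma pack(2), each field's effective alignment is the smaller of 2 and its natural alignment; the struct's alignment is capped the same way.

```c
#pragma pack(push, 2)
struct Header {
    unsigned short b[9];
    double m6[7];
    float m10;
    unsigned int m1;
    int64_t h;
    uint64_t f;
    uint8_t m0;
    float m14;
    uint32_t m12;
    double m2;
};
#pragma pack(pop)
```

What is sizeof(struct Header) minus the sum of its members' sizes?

@0: b [18B, align 2] → 18
@18: m6 [56B, align 2] → 74
@74: m10 [4B, align 2] → 78
@78: m1 [4B, align 2] → 82
@82: h [8B, align 2] → 90
@90: f [8B, align 2] → 98
@98: m0 [1B, align 1] → 99
+1 pad (align 2)
@100: m14 [4B, align 2] → 104
@104: m12 [4B, align 2] → 108
@108: m2 [8B, align 2] → 116
size 116, align 2
data bytes 115, size 116 → padding 1

1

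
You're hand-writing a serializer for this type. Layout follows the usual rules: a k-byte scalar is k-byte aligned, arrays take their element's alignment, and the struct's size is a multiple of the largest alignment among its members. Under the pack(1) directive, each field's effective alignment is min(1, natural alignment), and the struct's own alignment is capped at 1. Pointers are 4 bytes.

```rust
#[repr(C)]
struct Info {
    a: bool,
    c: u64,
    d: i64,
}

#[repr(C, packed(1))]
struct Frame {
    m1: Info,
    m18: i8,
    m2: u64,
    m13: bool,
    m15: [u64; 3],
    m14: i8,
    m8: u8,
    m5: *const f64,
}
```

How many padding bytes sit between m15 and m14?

0

Info: a at 0 (size 1, align 1) → ends 1; pad 7 to align 8 for c; c at 8 (size 8, align 8) → ends 16; d at 16 (size 8, align 8) → ends 24; total 24 bytes, alignment 8
m1 at 0 (size 24, align 1) → ends 24
m18 at 24 (size 1, align 1) → ends 25
m2 at 25 (size 8, align 1) → ends 33
m13 at 33 (size 1, align 1) → ends 34
m15 at 34 (size 24, align 1) → ends 58
m14 at 58 (size 1, align 1) → ends 59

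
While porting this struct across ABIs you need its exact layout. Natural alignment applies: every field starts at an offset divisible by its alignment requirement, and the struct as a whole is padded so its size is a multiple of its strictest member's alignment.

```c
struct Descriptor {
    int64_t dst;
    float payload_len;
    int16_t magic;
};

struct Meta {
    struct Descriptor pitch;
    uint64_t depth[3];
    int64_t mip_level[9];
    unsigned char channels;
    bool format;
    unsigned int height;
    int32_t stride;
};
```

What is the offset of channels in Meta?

Descriptor: 0..8  dst  (8B, 8-aligned); 8..12  payload_len  (4B, 4-aligned); 12..14  magic  (2B, 2-aligned); 14..16  -- tail padding (2B); sizeof = 16, alignof = 8
0..16  pitch  (16B, 8-aligned)
16..40  depth  (24B, 8-aligned)
40..112  mip_level  (72B, 8-aligned)
112..113  channels  (1B, 1-aligned)

112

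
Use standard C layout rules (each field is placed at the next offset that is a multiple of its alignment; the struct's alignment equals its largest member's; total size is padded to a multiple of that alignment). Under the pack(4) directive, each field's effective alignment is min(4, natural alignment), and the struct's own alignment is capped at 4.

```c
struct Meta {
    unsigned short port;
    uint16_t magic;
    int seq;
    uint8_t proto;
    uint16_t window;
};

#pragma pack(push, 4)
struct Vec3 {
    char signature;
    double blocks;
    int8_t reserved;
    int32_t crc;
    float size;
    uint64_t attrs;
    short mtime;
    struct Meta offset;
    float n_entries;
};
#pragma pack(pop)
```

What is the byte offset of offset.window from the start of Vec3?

Meta: port at 0 (size 2, align 2) → ends 2; magic at 2 (size 2, align 2) → ends 4; seq at 4 (size 4, align 4) → ends 8; proto at 8 (size 1, align 1) → ends 9; pad 1 to align 2 for window; window at 10 (size 2, align 2) → ends 12; total 12 bytes, alignment 4
signature at 0 (size 1, align 1) → ends 1
pad 3 to align 4 for blocks
blocks at 4 (size 8, align 4) → ends 12
reserved at 12 (size 1, align 1) → ends 13
pad 3 to align 4 for crc
crc at 16 (size 4, align 4) → ends 20
size at 20 (size 4, align 4) → ends 24
attrs at 24 (size 8, align 4) → ends 32
mtime at 32 (size 2, align 2) → ends 34
pad 2 to align 4 for offset
offset at 36 (size 12, align 4) → ends 48
within Meta: window at 10
36 + 10 = 46

46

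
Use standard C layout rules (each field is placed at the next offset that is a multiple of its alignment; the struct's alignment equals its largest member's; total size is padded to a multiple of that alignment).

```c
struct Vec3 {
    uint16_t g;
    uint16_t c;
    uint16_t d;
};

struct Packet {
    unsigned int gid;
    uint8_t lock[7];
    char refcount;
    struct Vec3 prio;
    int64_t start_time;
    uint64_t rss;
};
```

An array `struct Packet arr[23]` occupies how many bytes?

920

Vec3: @0: g [2B, align 2] → 2; @2: c [2B, align 2] → 4; @4: d [2B, align 2] → 6; size 6, align 2
@0: gid [4B, align 4] → 4
@4: lock [7B, align 1] → 11
@11: refcount [1B, align 1] → 12
@12: prio [6B, align 2] → 18
+6 pad (align 8)
@24: start_time [8B, align 8] → 32
@32: rss [8B, align 8] → 40
size 40, align 8
array of 23: 23 × 40 = 920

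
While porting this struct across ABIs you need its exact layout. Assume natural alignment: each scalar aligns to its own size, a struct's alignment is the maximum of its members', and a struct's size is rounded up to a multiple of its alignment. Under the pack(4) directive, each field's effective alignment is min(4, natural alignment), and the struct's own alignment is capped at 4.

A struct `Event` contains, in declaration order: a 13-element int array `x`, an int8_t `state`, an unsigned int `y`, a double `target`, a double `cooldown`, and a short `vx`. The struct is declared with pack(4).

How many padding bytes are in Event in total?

x at 0 (size 52, align 4) → ends 52
state at 52 (size 1, align 1) → ends 53
pad 3 to align 4 for y
y at 56 (size 4, align 4) → ends 60
target at 60 (size 8, align 4) → ends 68
cooldown at 68 (size 8, align 4) → ends 76
vx at 76 (size 2, align 2) → ends 78
tail pad 2 to reach multiple of 4
total 80 bytes, alignment 4
data bytes 75, size 80 → padding 5

5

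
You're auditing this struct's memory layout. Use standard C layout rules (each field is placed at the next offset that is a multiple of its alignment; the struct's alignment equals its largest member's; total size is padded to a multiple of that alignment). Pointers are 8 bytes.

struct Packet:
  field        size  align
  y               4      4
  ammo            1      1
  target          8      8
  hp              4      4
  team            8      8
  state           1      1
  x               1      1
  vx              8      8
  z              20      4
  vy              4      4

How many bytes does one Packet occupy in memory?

@0: y [4B, align 4] → 4
@4: ammo [1B, align 1] → 5
+3 pad (align 8)
@8: target [8B, align 8] → 16
@16: hp [4B, align 4] → 20
+4 pad (align 8)
@24: team [8B, align 8] → 32
@32: state [1B, align 1] → 33
@33: x [1B, align 1] → 34
+6 pad (align 8)
@40: vx [8B, align 8] → 48
@48: z [20B, align 4] → 68
@68: vy [4B, align 4] → 72
size 72, align 8

72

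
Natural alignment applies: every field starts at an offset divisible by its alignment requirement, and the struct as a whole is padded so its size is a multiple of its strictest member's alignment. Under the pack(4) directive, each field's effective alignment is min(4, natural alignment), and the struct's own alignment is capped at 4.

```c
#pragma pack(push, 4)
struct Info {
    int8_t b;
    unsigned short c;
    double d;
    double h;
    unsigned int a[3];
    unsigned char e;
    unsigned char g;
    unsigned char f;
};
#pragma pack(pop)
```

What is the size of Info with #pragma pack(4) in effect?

36

0..1  b  (1B, 1-aligned)
1..2  -- padding (1B)
2..4  c  (2B, 2-aligned)
4..12  d  (8B, 4-aligned)
12..20  h  (8B, 4-aligned)
20..32  a  (12B, 4-aligned)
32..33  e  (1B, 1-aligned)
33..34  g  (1B, 1-aligned)
34..35  f  (1B, 1-aligned)
35..36  -- tail padding (1B)
sizeof = 36, alignof = 4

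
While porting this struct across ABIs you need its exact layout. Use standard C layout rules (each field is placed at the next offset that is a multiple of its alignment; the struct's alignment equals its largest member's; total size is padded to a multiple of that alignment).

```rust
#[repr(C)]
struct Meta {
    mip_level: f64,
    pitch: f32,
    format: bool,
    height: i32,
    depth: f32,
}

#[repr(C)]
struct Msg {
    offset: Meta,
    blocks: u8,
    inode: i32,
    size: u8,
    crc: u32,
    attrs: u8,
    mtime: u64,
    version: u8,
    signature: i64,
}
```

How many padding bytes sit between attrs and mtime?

7

Meta: @0: mip_level [8B, align 8] → 8; @8: pitch [4B, align 4] → 12; @12: format [1B, align 1] → 13; +3 pad (align 4); @16: height [4B, align 4] → 20; @20: depth [4B, align 4] → 24; size 24, align 8
@0: offset [24B, align 8] → 24
@24: blocks [1B, align 1] → 25
+3 pad (align 4)
@28: inode [4B, align 4] → 32
@32: size [1B, align 1] → 33
+3 pad (align 4)
@36: crc [4B, align 4] → 40
@40: attrs [1B, align 1] → 41
+7 pad (align 8)
@48: mtime [8B, align 8] → 56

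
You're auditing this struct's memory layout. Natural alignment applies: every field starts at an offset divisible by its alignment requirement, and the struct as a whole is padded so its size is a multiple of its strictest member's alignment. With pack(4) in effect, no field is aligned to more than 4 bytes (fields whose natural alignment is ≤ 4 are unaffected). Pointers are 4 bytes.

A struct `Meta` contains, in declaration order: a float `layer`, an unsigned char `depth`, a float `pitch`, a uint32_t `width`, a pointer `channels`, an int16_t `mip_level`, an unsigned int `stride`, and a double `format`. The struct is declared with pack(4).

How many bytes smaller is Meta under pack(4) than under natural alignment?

4

natural layout:
  0..4  layer  (4B, 4-aligned)
  4..5  depth  (1B, 1-aligned)
  5..8  -- padding (3B)
  8..12  pitch  (4B, 4-aligned)
  12..16  width  (4B, 4-aligned)
  16..20  channels  (4B, 4-aligned)
  20..22  mip_level  (2B, 2-aligned)
  22..24  -- padding (2B)
  24..28  stride  (4B, 4-aligned)
  28..32  -- padding (4B)
  32..40  format  (8B, 8-aligned)
  sizeof = 40, alignof = 8
packed(4) layout:
  0..4  layer  (4B, 4-aligned)
  4..5  depth  (1B, 1-aligned)
  5..8  -- padding (3B)
  8..12  pitch  (4B, 4-aligned)
  12..16  width  (4B, 4-aligned)
  16..20  channels  (4B, 4-aligned)
  20..22  mip_level  (2B, 2-aligned)
  22..24  -- padding (2B)
  24..28  stride  (4B, 4-aligned)
  28..36  format  (8B, 4-aligned)
  sizeof = 36, alignof = 4
40 − 36 = 4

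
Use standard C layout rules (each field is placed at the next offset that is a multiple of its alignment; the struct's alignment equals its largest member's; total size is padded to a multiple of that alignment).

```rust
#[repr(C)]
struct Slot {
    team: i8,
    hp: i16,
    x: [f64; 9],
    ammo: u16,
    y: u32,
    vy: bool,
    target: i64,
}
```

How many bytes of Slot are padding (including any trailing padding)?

14

@0: team [1B, align 1] → 1
+1 pad (align 2)
@2: hp [2B, align 2] → 4
+4 pad (align 8)
@8: x [72B, align 8] → 80
@80: ammo [2B, align 2] → 82
+2 pad (align 4)
@84: y [4B, align 4] → 88
@88: vy [1B, align 1] → 89
+7 pad (align 8)
@96: target [8B, align 8] → 104
size 104, align 8
data bytes 90, size 104 → padding 14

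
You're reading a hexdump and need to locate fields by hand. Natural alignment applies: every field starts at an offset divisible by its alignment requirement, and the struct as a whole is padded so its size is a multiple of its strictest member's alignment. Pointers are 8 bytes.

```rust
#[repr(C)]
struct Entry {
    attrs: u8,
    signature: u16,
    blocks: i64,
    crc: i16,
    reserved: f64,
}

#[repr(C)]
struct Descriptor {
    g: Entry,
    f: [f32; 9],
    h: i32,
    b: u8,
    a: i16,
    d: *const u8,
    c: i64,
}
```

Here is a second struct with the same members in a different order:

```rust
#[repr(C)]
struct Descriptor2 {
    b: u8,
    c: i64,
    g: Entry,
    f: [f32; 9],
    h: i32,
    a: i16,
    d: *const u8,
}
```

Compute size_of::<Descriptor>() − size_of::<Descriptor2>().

-8

Entry: attrs at 0 (size 1, align 1) → ends 1; pad 1 to align 2 for signature; signature at 2 (size 2, align 2) → ends 4; pad 4 to align 8 for blocks; blocks at 8 (size 8, align 8) → ends 16; crc at 16 (size 2, align 2) → ends 18; pad 6 to align 8 for reserved; reserved at 24 (size 8, align 8) → ends 32; total 32 bytes, alignment 8
g at 0 (size 32, align 8) → ends 32
f at 32 (size 36, align 4) → ends 68
h at 68 (size 4, align 4) → ends 72
b at 72 (size 1, align 1) → ends 73
pad 1 to align 2 for a
a at 74 (size 2, align 2) → ends 76
pad 4 to align 8 for d
d at 80 (size 8, align 8) → ends 88
c at 88 (size 8, align 8) → ends 96
total 96 bytes, alignment 8
— Descriptor2 —
b at 0 (size 1, align 1) → ends 1
pad 7 to align 8 for c
c at 8 (size 8, align 8) → ends 16
g at 16 (size 32, align 8) → ends 48
f at 48 (size 36, align 4) → ends 84
h at 84 (size 4, align 4) → ends 88
a at 88 (size 2, align 2) → ends 90
pad 6 to align 8 for d
d at 96 (size 8, align 8) → ends 104
total 104 bytes, alignment 8
96 − 104 = -8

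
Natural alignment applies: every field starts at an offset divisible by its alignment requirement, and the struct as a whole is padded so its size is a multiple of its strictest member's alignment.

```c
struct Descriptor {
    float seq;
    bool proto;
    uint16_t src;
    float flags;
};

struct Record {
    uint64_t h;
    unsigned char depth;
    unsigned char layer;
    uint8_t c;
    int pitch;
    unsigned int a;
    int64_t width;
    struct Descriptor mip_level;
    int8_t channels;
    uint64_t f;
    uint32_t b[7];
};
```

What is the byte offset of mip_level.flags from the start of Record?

Descriptor: @0: seq [4B, align 4] → 4; @4: proto [1B, align 1] → 5; +1 pad (align 2); @6: src [2B, align 2] → 8; @8: flags [4B, align 4] → 12; size 12, align 4
@0: h [8B, align 8] → 8
@8: depth [1B, align 1] → 9
@9: layer [1B, align 1] → 10
@10: c [1B, align 1] → 11
+1 pad (align 4)
@12: pitch [4B, align 4] → 16
@16: a [4B, align 4] → 20
+4 pad (align 8)
@24: width [8B, align 8] → 32
@32: mip_level [12B, align 4] → 44
within Descriptor: flags at 8
32 + 8 = 40

40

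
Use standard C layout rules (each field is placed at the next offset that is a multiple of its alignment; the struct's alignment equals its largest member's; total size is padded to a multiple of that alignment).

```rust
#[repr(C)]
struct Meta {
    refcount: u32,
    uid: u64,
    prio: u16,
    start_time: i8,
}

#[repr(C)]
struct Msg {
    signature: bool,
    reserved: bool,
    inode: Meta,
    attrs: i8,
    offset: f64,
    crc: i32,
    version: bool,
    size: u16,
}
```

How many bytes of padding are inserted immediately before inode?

6

Meta: 0..4  refcount  (4B, 4-aligned); 4..8  -- padding (4B); 8..16  uid  (8B, 8-aligned); 16..18  prio  (2B, 2-aligned); 18..19  start_time  (1B, 1-aligned); 19..24  -- tail padding (5B); sizeof = 24, alignof = 8
0..1  signature  (1B, 1-aligned)
1..2  reserved  (1B, 1-aligned)
2..8  -- padding (6B)
8..32  inode  (24B, 8-aligned)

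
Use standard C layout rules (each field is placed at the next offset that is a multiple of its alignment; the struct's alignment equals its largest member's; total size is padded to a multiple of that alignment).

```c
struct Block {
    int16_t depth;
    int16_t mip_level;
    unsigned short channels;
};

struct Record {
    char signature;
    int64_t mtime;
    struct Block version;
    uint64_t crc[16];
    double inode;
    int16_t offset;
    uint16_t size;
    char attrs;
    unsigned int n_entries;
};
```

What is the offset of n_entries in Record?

Block: depth at 0 (size 2, align 2) → ends 2; mip_level at 2 (size 2, align 2) → ends 4; channels at 4 (size 2, align 2) → ends 6; total 6 bytes, alignment 2
signature at 0 (size 1, align 1) → ends 1
pad 7 to align 8 for mtime
mtime at 8 (size 8, align 8) → ends 16
version at 16 (size 6, align 2) → ends 22
pad 2 to align 8 for crc
crc at 24 (size 128, align 8) → ends 152
inode at 152 (size 8, align 8) → ends 160
offset at 160 (size 2, align 2) → ends 162
size at 162 (size 2, align 2) → ends 164
attrs at 164 (size 1, align 1) → ends 165
pad 3 to align 4 for n_entries
n_entries at 168 (size 4, align 4) → ends 172

168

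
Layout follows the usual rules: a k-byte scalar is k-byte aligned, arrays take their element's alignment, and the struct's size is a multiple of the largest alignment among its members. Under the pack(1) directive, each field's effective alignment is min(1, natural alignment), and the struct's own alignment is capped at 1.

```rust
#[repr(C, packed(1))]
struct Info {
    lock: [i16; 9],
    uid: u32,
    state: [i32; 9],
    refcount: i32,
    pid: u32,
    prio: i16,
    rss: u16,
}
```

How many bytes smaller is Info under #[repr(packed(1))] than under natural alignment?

2

natural layout:
  lock at 0 (size 18, align 2) → ends 18
  pad 2 to align 4 for uid
  uid at 20 (size 4, align 4) → ends 24
  state at 24 (size 36, align 4) → ends 60
  refcount at 60 (size 4, align 4) → ends 64
  pid at 64 (size 4, align 4) → ends 68
  prio at 68 (size 2, align 2) → ends 70
  rss at 70 (size 2, align 2) → ends 72
  total 72 bytes, alignment 4
packed(1) layout:
  lock at 0 (size 18, align 1) → ends 18
  uid at 18 (size 4, align 1) → ends 22
  state at 22 (size 36, align 1) → ends 58
  refcount at 58 (size 4, align 1) → ends 62
  pid at 62 (size 4, align 1) → ends 66
  prio at 66 (size 2, align 1) → ends 68
  rss at 68 (size 2, align 1) → ends 70
  total 70 bytes, alignment 1
72 − 70 = 2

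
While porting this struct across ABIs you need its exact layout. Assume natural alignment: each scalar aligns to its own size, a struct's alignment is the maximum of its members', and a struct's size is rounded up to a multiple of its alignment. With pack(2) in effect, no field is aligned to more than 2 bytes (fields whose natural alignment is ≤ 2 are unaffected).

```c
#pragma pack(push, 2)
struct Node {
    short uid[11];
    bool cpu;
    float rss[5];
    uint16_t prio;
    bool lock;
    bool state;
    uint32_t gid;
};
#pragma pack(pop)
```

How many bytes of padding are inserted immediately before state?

uid at 0 (size 22, align 2) → ends 22
cpu at 22 (size 1, align 1) → ends 23
pad 1 to align 2 for rss
rss at 24 (size 20, align 2) → ends 44
prio at 44 (size 2, align 2) → ends 46
lock at 46 (size 1, align 1) → ends 47
state at 47 (size 1, align 1) → ends 48

0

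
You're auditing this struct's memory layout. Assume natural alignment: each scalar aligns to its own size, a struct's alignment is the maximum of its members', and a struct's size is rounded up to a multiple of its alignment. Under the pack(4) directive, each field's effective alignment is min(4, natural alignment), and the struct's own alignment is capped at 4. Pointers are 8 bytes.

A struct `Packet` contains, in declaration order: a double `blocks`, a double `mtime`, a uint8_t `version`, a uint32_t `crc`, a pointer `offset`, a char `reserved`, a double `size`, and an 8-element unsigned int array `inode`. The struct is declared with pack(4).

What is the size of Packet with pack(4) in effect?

76

@0: blocks [8B, align 4] → 8
@8: mtime [8B, align 4] → 16
@16: version [1B, align 1] → 17
+3 pad (align 4)
@20: crc [4B, align 4] → 24
@24: offset [8B, align 4] → 32
@32: reserved [1B, align 1] → 33
+3 pad (align 4)
@36: size [8B, align 4] → 44
@44: inode [32B, align 4] → 76
size 76, align 4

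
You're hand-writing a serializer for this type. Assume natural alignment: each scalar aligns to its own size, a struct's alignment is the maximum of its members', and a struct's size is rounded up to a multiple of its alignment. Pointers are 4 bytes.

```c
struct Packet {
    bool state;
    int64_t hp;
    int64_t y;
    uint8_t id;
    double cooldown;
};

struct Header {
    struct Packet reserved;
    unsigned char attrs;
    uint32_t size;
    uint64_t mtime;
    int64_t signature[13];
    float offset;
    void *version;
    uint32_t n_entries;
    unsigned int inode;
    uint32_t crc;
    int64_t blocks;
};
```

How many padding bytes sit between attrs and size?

Packet: @0: state [1B, align 1] → 1; +7 pad (align 8); @8: hp [8B, align 8] → 16; @16: y [8B, align 8] → 24; @24: id [1B, align 1] → 25; +7 pad (align 8); @32: cooldown [8B, align 8] → 40; size 40, align 8
@0: reserved [40B, align 8] → 40
@40: attrs [1B, align 1] → 41
+3 pad (align 4)
@44: size [4B, align 4] → 48

3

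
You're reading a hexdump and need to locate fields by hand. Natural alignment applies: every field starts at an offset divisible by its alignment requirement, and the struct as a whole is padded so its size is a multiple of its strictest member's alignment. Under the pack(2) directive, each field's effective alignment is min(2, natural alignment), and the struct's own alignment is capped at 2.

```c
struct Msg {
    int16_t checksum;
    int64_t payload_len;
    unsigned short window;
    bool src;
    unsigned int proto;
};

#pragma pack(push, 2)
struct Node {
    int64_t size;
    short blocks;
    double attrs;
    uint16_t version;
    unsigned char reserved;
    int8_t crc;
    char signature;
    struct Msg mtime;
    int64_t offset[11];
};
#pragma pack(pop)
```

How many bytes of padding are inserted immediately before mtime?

Msg: 0..2  checksum  (2B, 2-aligned); 2..8  -- padding (6B); 8..16  payload_len  (8B, 8-aligned); 16..18  window  (2B, 2-aligned); 18..19  src  (1B, 1-aligned); 19..20  -- padding (1B); 20..24  proto  (4B, 4-aligned); sizeof = 24, alignof = 8
0..8  size  (8B, 2-aligned)
8..10  blocks  (2B, 2-aligned)
10..18  attrs  (8B, 2-aligned)
18..20  version  (2B, 2-aligned)
20..21  reserved  (1B, 1-aligned)
21..22  crc  (1B, 1-aligned)
22..23  signature  (1B, 1-aligned)
23..24  -- padding (1B)
24..48  mtime  (24B, 2-aligned)

1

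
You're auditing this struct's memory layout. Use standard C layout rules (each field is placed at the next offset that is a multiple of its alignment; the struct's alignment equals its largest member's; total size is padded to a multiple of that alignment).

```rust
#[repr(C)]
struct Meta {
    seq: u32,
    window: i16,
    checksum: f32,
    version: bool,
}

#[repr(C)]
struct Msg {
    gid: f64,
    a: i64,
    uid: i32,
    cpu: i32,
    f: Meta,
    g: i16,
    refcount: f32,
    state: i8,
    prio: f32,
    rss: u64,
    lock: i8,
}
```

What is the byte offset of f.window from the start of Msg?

28

Meta: @0: seq [4B, align 4] → 4; @4: window [2B, align 2] → 6; +2 pad (align 4); @8: checksum [4B, align 4] → 12; @12: version [1B, align 1] → 13; +3 tail pad (align 4); size 16, align 4
@0: gid [8B, align 8] → 8
@8: a [8B, align 8] → 16
@16: uid [4B, align 4] → 20
@20: cpu [4B, align 4] → 24
@24: f [16B, align 4] → 40
within Meta: window at 4
24 + 4 = 28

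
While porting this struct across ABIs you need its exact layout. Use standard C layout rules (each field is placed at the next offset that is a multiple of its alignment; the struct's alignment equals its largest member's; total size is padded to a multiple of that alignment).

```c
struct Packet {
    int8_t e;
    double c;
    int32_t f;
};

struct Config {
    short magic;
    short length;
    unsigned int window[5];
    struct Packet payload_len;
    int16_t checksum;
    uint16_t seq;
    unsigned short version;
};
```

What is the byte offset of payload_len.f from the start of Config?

Packet: @0: e [1B, align 1] → 1; +7 pad (align 8); @8: c [8B, align 8] → 16; @16: f [4B, align 4] → 20; +4 tail pad (align 8); size 24, align 8
@0: magic [2B, align 2] → 2
@2: length [2B, align 2] → 4
@4: window [20B, align 4] → 24
@24: payload_len [24B, align 8] → 48
within Packet: f at 16
24 + 16 = 40

40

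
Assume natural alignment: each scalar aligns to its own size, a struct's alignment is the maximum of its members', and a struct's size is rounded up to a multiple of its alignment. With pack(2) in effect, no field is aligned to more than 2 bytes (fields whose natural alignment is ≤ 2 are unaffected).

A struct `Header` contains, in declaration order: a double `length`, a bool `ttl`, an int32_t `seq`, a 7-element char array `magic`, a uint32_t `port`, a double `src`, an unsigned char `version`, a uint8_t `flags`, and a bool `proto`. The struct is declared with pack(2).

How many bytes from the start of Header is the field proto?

0..8  length  (8B, 2-aligned)
8..9  ttl  (1B, 1-aligned)
9..10  -- padding (1B)
10..14  seq  (4B, 2-aligned)
14..21  magic  (7B, 1-aligned)
21..22  -- padding (1B)
22..26  port  (4B, 2-aligned)
26..34  src  (8B, 2-aligned)
34..35  version  (1B, 1-aligned)
35..36  flags  (1B, 1-aligned)
36..37  proto  (1B, 1-aligned)

36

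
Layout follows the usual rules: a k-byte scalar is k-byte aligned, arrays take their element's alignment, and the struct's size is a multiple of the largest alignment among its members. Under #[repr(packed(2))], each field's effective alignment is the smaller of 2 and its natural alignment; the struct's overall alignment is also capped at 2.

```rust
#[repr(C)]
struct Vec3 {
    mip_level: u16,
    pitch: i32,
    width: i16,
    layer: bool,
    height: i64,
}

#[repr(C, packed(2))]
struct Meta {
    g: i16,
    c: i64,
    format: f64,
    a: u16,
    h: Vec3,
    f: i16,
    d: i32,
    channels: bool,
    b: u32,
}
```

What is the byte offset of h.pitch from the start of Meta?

Vec3: mip_level at 0 (size 2, align 2) → ends 2; pad 2 to align 4 for pitch; pitch at 4 (size 4, align 4) → ends 8; width at 8 (size 2, align 2) → ends 10; layer at 10 (size 1, align 1) → ends 11; pad 5 to align 8 for height; height at 16 (size 8, align 8) → ends 24; total 24 bytes, alignment 8
g at 0 (size 2, align 2) → ends 2
c at 2 (size 8, align 2) → ends 10
format at 10 (size 8, align 2) → ends 18
a at 18 (size 2, align 2) → ends 20
h at 20 (size 24, align 2) → ends 44
within Vec3: pitch at 4
20 + 4 = 24

24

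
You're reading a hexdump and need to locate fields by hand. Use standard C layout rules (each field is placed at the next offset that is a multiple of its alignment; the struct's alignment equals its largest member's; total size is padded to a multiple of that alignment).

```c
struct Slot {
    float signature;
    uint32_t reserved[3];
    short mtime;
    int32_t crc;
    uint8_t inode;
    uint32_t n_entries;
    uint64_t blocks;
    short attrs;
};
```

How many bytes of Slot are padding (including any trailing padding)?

11

@0: signature [4B, align 4] → 4
@4: reserved [12B, align 4] → 16
@16: mtime [2B, align 2] → 18
+2 pad (align 4)
@20: crc [4B, align 4] → 24
@24: inode [1B, align 1] → 25
+3 pad (align 4)
@28: n_entries [4B, align 4] → 32
@32: blocks [8B, align 8] → 40
@40: attrs [2B, align 2] → 42
+6 tail pad (align 8)
size 48, align 8
data bytes 37, size 48 → padding 11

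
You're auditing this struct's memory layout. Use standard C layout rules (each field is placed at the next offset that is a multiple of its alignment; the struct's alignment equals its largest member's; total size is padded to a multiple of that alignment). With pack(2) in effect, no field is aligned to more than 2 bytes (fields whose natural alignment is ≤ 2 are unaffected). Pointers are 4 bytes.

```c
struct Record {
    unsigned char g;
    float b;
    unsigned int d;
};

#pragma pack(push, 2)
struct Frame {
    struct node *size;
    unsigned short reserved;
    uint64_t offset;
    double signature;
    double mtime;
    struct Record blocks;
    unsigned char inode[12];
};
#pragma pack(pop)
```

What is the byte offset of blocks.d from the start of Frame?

38

Record: g at 0 (size 1, align 1) → ends 1; pad 3 to align 4 for b; b at 4 (size 4, align 4) → ends 8; d at 8 (size 4, align 4) → ends 12; total 12 bytes, alignment 4
size at 0 (size 4, align 2) → ends 4
reserved at 4 (size 2, align 2) → ends 6
offset at 6 (size 8, align 2) → ends 14
signature at 14 (size 8, align 2) → ends 22
mtime at 22 (size 8, align 2) → ends 30
blocks at 30 (size 12, align 2) → ends 42
within Record: d at 8
30 + 8 = 38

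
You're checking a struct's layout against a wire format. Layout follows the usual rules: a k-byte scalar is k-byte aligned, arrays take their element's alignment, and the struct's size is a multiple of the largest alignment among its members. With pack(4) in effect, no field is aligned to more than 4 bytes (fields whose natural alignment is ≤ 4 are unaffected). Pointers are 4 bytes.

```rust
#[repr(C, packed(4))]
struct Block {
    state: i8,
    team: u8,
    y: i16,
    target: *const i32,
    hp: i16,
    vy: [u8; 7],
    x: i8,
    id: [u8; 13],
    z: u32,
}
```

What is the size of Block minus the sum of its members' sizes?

1

state at 0 (size 1, align 1) → ends 1
team at 1 (size 1, align 1) → ends 2
y at 2 (size 2, align 2) → ends 4
target at 4 (size 4, align 4) → ends 8
hp at 8 (size 2, align 2) → ends 10
vy at 10 (size 7, align 1) → ends 17
x at 17 (size 1, align 1) → ends 18
id at 18 (size 13, align 1) → ends 31
pad 1 to align 4 for z
z at 32 (size 4, align 4) → ends 36
total 36 bytes, alignment 4
data bytes 35, size 36 → padding 1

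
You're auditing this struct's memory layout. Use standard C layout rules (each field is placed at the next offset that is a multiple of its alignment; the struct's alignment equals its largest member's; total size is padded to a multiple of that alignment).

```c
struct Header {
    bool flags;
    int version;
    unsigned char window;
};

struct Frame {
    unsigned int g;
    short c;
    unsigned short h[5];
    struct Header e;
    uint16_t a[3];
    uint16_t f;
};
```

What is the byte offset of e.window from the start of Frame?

24

Header: @0: flags [1B, align 1] → 1; +3 pad (align 4); @4: version [4B, align 4] → 8; @8: window [1B, align 1] → 9; +3 tail pad (align 4); size 12, align 4
@0: g [4B, align 4] → 4
@4: c [2B, align 2] → 6
@6: h [10B, align 2] → 16
@16: e [12B, align 4] → 28
within Header: window at 8
16 + 8 = 24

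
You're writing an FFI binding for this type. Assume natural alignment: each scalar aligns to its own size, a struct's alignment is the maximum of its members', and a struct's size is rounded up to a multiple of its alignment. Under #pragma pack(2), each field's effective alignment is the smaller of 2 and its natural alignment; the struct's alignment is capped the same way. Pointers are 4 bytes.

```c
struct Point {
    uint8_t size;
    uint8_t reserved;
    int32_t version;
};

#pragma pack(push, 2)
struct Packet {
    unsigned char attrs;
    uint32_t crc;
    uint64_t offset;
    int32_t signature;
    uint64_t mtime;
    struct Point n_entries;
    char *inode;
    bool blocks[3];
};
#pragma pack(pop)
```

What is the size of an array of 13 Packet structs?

546

Point: 0..1  size  (1B, 1-aligned); 1..2  reserved  (1B, 1-aligned); 2..4  -- padding (2B); 4..8  version  (4B, 4-aligned); sizeof = 8, alignof = 4
0..1  attrs  (1B, 1-aligned)
1..2  -- padding (1B)
2..6  crc  (4B, 2-aligned)
6..14  offset  (8B, 2-aligned)
14..18  signature  (4B, 2-aligned)
18..26  mtime  (8B, 2-aligned)
26..34  n_entries  (8B, 2-aligned)
34..38  inode  (4B, 2-aligned)
38..41  blocks  (3B, 1-aligned)
41..42  -- tail padding (1B)
sizeof = 42, alignof = 2
array of 13: 13 × 42 = 546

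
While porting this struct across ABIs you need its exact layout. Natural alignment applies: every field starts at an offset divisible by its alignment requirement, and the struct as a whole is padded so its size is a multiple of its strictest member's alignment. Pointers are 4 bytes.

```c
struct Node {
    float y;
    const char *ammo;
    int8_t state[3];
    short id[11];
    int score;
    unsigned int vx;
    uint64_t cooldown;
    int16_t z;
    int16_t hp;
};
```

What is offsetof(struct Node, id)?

@0: y [4B, align 4] → 4
@4: ammo [4B, align 4] → 8
@8: state [3B, align 1] → 11
+1 pad (align 2)
@12: id [22B, align 2] → 34

12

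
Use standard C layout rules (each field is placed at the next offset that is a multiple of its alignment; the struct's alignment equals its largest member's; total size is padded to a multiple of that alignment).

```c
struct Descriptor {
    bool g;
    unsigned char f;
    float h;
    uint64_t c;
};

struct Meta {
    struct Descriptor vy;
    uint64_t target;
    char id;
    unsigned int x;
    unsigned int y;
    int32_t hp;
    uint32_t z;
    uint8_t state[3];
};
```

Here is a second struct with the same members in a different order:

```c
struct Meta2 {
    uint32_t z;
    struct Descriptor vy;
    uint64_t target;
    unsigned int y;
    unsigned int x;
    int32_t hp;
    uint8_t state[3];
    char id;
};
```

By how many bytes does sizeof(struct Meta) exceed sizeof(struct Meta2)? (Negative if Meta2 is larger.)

0

Descriptor: 0..1  g  (1B, 1-aligned); 1..2  f  (1B, 1-aligned); 2..4  -- padding (2B); 4..8  h  (4B, 4-aligned); 8..16  c  (8B, 8-aligned); sizeof = 16, alignof = 8
0..16  vy  (16B, 8-aligned)
16..24  target  (8B, 8-aligned)
24..25  id  (1B, 1-aligned)
25..28  -- padding (3B)
28..32  x  (4B, 4-aligned)
32..36  y  (4B, 4-aligned)
36..40  hp  (4B, 4-aligned)
40..44  z  (4B, 4-aligned)
44..47  state  (3B, 1-aligned)
47..48  -- tail padding (1B)
sizeof = 48, alignof = 8
— Meta2 —
0..4  z  (4B, 4-aligned)
4..8  -- padding (4B)
8..24  vy  (16B, 8-aligned)
24..32  target  (8B, 8-aligned)
32..36  y  (4B, 4-aligned)
36..40  x  (4B, 4-aligned)
40..44  hp  (4B, 4-aligned)
44..47  state  (3B, 1-aligned)
47..48  id  (1B, 1-aligned)
sizeof = 48, alignof = 8
48 − 48 = 0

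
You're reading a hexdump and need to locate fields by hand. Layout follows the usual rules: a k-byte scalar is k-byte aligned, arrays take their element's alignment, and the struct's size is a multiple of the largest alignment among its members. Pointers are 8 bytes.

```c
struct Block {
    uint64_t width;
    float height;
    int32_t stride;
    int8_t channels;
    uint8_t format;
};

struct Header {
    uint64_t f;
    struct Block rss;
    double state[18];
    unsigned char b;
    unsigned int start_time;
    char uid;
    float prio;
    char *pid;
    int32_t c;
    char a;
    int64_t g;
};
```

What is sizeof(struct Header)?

216 bytes

Block: width at 0 (size 8, align 8) → ends 8; height at 8 (size 4, align 4) → ends 12; stride at 12 (size 4, align 4) → ends 16; channels at 16 (size 1, align 1) → ends 17; format at 17 (size 1, align 1) → ends 18; tail pad 6 to reach multiple of 8; total 24 bytes, alignment 8
f at 0 (size 8, align 8) → ends 8
rss at 8 (size 24, align 8) → ends 32
state at 32 (size 144, align 8) → ends 176
b at 176 (size 1, align 1) → ends 177
pad 3 to align 4 for start_time
start_time at 180 (size 4, align 4) → ends 184
uid at 184 (size 1, align 1) → ends 185
pad 3 to align 4 for prio
prio at 188 (size 4, align 4) → ends 192
pid at 192 (size 8, align 8) → ends 200
c at 200 (size 4, align 4) → ends 204
a at 204 (size 1, align 1) → ends 205
pad 3 to align 8 for g
g at 208 (size 8, align 8) → ends 216
total 216 bytes, alignment 8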